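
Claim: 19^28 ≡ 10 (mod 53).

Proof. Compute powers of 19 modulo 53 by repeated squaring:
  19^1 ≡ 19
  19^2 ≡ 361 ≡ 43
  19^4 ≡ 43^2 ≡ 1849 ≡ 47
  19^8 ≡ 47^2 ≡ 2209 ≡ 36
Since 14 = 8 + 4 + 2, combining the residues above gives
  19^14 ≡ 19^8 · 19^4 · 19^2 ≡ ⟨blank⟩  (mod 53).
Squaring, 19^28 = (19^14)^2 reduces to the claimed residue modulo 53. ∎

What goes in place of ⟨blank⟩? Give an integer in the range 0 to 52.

40

Multiply the listed residues: 36 · 47 · 43 = 1692 → 72756.
Reducing modulo 53: 72756 = 1372·53 + 40, so 19^14 ≡ 40.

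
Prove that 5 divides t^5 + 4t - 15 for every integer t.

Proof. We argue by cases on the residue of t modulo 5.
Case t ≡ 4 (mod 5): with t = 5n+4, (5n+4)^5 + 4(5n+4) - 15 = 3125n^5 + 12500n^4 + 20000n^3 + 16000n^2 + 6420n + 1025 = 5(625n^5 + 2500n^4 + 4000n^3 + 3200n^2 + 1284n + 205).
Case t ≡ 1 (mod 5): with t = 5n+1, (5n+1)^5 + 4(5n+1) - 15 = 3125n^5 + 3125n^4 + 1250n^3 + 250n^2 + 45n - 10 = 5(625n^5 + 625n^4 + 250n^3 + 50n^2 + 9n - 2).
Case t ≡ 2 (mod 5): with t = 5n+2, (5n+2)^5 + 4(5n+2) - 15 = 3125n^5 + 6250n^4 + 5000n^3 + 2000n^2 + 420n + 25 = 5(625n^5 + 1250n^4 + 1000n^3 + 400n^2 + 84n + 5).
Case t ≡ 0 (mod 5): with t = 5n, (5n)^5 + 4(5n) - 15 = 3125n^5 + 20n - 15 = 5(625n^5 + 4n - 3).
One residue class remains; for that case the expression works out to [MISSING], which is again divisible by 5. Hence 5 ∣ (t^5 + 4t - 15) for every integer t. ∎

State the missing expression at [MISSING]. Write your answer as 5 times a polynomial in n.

5(625n^5 + 1875n^4 + 2250n^3 + 1350n^2 + 409n + 48)

The residues treated are {4, 1, 2, 0}, so the missing case is t ≡ 3 (mod 5); write t = 5n+3.
Then (5n+3)^5 + 4(5n+3) - 15 = 3125n^5 + 9375n^4 + 11250n^3 + 6750n^2 + 2045n + 240 = 5(625n^5 + 1875n^4 + 2250n^3 + 1350n^2 + 409n + 48).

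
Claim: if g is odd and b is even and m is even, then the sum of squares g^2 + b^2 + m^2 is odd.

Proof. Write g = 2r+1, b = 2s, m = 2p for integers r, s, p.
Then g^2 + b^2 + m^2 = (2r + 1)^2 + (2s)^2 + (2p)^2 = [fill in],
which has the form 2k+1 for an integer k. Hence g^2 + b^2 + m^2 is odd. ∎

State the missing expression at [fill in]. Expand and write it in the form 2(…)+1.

2(2p^2 + 2r^2 + 2r + 2s^2) + 1

Expanding: (2r + 1)^2 + (2s)^2 + (2p)^2 = 4p^2 + 4r^2 + 4r + 4s^2 + 1.
Every term except the constant is even, so this is 2(2p^2 + 2r^2 + 2r + 2s^2) + 1,
and 2p^2 + 2r^2 + 2r + 2s^2 ∈ ℤ gives the required form.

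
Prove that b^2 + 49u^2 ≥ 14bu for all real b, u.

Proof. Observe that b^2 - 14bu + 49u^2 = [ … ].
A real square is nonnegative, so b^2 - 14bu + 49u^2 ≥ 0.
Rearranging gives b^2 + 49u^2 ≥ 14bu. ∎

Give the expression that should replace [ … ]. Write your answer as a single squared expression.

(b - 7u)^2

b^2 - 14bu + 49u^2 is a perfect-square trinomial: the outer terms are (b)^2 and (7u)^2, and the cross term is -2·b·7u.
So b^2 - 14bu + 49u^2 = (b - 7u)^2 ≥ 0.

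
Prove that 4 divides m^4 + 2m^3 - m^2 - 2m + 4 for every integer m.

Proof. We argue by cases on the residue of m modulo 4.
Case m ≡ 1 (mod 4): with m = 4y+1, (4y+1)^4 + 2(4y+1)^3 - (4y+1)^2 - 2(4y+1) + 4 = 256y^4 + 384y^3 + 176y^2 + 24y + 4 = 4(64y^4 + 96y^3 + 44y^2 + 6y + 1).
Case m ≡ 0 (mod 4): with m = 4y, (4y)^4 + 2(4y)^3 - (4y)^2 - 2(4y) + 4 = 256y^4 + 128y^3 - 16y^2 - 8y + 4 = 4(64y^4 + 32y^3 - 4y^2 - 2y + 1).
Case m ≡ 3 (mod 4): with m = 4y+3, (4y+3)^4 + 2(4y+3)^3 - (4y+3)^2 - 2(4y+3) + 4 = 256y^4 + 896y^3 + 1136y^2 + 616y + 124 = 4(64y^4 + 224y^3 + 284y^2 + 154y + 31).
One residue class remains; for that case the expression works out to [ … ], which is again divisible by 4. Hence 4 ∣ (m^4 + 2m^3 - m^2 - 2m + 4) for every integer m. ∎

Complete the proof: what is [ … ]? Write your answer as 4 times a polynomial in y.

4(64y^4 + 160y^3 + 140y^2 + 50y + 7)

Only m ≡ 2 (mod 4) is unaccounted for. Put m = 4y+2:
(4y+2)^4 + 2(4y+2)^3 - (4y+2)^2 - 2(4y+2) + 4 expands to 256y^4 + 640y^3 + 560y^2 + 200y + 28,
and factoring out 4 leaves 4(64y^4 + 160y^3 + 140y^2 + 50y + 7).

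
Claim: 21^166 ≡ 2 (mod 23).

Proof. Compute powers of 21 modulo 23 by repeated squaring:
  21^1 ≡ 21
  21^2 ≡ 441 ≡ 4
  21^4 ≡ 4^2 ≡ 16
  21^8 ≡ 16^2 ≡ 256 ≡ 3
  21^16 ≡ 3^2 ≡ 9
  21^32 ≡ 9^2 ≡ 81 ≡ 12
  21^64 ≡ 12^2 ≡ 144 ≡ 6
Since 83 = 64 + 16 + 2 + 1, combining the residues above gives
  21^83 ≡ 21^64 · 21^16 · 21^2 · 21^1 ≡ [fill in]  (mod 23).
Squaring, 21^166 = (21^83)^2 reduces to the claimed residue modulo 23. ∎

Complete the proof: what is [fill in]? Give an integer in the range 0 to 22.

5

21^64 · 21^16 · 21^2 · 21^1 ≡ 6 · 9 · 4 · 21 = 4536.
4536 mod 23 = 5, so 21^83 ≡ 5 (mod 23).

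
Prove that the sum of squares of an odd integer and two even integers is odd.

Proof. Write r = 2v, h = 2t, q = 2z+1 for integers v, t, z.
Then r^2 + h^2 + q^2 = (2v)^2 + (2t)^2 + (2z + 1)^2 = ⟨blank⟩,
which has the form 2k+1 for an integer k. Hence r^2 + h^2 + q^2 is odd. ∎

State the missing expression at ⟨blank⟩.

2(2t^2 + 2v^2 + 2z^2 + 2z) + 1

(2v)^2 + (2t)^2 + (2z + 1)^2 = 4t^2 + 4v^2 + 4z^2 + 4z + 1
= 2(2t^2 + 2v^2 + 2z^2 + 2z) + 1.
Since 2t^2 + 2v^2 + 2z^2 + 2z is an integer, the sum of squares is of the form 2k+1 for an integer k.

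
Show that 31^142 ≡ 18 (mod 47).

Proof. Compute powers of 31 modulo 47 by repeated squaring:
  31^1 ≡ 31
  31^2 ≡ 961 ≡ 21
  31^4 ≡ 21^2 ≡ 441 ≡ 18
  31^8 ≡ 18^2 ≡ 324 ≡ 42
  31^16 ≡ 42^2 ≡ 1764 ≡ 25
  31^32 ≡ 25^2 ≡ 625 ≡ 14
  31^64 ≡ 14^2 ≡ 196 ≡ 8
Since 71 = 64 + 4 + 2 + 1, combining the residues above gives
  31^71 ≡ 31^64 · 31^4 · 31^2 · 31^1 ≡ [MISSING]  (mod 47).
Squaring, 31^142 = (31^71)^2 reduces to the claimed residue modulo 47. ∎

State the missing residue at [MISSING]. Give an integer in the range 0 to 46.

26

Multiply the listed residues: 8 · 18 · 21 · 31 = 144 → 3024 → 93744.
Reducing modulo 47: 93744 = 1994·47 + 26, so 31^71 ≡ 26.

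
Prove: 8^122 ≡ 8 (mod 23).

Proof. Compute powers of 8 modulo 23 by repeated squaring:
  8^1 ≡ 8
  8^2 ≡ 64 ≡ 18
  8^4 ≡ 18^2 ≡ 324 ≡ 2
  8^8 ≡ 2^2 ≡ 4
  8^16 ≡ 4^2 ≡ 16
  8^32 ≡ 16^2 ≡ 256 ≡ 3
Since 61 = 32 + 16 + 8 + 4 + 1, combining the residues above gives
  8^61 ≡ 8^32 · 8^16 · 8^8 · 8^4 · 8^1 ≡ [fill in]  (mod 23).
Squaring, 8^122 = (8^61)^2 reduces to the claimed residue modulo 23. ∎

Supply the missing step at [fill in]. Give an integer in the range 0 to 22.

8^32 · 8^16 · 8^8 · 8^4 · 8^1 ≡ 3 · 16 · 4 · 2 · 8 = 3072.
3072 mod 23 = 13, so 8^61 ≡ 13 (mod 23).

13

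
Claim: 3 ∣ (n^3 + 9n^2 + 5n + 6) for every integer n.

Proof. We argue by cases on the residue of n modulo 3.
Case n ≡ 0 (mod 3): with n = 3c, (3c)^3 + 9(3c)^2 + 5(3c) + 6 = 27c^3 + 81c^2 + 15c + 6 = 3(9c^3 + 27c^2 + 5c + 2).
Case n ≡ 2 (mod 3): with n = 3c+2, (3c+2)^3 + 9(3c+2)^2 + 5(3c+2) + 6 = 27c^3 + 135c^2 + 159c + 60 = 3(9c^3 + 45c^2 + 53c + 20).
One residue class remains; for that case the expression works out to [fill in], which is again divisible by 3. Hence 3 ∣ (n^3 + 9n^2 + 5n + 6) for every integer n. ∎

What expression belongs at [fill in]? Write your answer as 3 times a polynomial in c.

3(9c^3 + 36c^2 + 26c + 7)

The residues treated are {0, 2}, so the missing case is n ≡ 1 (mod 3); write n = 3c+1.
Then (3c+1)^3 + 9(3c+1)^2 + 5(3c+1) + 6 = 27c^3 + 108c^2 + 78c + 21 = 3(9c^3 + 36c^2 + 26c + 7).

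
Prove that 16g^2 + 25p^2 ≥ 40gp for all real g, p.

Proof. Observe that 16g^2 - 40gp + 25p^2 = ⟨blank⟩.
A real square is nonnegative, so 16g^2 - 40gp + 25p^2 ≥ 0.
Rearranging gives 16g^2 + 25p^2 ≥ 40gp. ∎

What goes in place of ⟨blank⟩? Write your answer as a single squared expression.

(4g - 5p)^2

16g^2 - 40gp + 25p^2 is a perfect-square trinomial: the outer terms are (4g)^2 and (5p)^2, and the cross term is -2·4g·5p.
So 16g^2 - 40gp + 25p^2 = (4g - 5p)^2 ≥ 0.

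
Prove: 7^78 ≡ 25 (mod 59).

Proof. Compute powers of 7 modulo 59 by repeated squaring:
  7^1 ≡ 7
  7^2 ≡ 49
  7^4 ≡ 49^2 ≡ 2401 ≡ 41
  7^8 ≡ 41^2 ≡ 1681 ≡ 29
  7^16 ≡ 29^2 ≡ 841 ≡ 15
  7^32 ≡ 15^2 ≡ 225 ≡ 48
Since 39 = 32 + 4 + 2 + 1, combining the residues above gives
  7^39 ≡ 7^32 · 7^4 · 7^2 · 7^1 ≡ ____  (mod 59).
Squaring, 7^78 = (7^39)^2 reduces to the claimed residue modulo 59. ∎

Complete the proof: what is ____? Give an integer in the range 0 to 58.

Multiply the listed residues: 48 · 41 · 49 · 7 = 1968 → 96432 → 675024.
Reducing modulo 59: 675024 = 11441·59 + 5, so 7^39 ≡ 5.

5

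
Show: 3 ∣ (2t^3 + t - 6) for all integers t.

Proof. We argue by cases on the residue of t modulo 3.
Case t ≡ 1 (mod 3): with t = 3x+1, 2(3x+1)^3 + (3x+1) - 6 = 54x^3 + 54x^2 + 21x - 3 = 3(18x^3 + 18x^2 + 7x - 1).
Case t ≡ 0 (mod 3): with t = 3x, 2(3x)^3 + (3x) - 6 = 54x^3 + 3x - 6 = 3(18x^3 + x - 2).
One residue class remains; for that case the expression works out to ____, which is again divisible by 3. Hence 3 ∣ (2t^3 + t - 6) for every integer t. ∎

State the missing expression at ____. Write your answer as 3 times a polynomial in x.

3(18x^3 + 36x^2 + 25x + 4)

The residues treated are {1, 0}, so the missing case is t ≡ 2 (mod 3); write t = 3x+2.
Then 2(3x+2)^3 + (3x+2) - 6 = 54x^3 + 108x^2 + 75x + 12 = 3(18x^3 + 36x^2 + 25x + 4).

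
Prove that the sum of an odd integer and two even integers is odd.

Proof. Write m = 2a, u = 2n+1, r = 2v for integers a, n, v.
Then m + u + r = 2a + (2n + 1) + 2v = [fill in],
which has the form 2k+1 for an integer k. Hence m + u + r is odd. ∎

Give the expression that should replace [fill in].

Expanding: 2a + (2n + 1) + 2v = 2a + 2n + 2v + 1.
Every term except the constant is even, so this is 2(a + n + v) + 1,
and a + n + v ∈ ℤ gives the required form.

2(a + n + v) + 1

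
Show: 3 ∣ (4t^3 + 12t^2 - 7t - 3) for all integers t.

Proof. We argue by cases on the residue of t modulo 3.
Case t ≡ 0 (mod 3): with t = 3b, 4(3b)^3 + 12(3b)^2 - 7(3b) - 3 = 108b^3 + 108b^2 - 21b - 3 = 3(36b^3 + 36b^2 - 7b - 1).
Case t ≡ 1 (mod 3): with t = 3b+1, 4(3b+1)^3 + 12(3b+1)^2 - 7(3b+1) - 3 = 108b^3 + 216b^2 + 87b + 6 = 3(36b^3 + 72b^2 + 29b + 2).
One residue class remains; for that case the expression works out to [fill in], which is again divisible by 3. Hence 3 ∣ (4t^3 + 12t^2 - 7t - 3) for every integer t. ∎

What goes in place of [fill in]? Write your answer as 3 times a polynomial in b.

3(36b^3 + 108b^2 + 89b + 21)

The residues treated are {0, 1}, so the missing case is t ≡ 2 (mod 3); write t = 3b+2.
Then 4(3b+2)^3 + 12(3b+2)^2 - 7(3b+2) - 3 = 108b^3 + 324b^2 + 267b + 63 = 3(36b^3 + 108b^2 + 89b + 21).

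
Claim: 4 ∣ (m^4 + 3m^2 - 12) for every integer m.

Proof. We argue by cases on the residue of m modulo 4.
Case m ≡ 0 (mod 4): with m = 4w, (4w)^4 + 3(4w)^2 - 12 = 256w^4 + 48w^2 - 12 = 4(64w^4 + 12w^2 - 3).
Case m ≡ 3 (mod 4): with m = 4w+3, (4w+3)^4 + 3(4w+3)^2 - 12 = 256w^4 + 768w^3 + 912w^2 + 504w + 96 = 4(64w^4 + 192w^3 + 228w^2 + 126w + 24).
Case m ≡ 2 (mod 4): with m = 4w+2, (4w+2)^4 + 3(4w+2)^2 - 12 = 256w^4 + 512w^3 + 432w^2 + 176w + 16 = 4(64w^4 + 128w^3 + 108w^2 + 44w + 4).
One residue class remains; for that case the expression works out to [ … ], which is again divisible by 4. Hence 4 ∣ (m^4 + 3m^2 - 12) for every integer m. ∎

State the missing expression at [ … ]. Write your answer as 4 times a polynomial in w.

Only m ≡ 1 (mod 4) is unaccounted for. Put m = 4w+1:
(4w+1)^4 + 3(4w+1)^2 - 12 expands to 256w^4 + 256w^3 + 144w^2 + 40w - 8,
and factoring out 4 leaves 4(64w^4 + 64w^3 + 36w^2 + 10w - 2).

4(64w^4 + 64w^3 + 36w^2 + 10w - 2)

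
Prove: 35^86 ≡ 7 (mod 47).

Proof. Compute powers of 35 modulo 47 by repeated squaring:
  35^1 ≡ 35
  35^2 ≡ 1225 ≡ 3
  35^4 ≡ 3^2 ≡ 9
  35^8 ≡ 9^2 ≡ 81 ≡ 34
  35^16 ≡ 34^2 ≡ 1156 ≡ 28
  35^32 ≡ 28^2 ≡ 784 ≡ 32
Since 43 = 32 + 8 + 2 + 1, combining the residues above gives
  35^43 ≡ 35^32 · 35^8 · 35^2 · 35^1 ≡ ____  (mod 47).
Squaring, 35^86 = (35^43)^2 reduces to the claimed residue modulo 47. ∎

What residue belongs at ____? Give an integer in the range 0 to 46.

30

Multiply the listed residues: 32 · 34 · 3 · 35 = 1088 → 3264 → 114240.
Reducing modulo 47: 114240 = 2430·47 + 30, so 35^43 ≡ 30.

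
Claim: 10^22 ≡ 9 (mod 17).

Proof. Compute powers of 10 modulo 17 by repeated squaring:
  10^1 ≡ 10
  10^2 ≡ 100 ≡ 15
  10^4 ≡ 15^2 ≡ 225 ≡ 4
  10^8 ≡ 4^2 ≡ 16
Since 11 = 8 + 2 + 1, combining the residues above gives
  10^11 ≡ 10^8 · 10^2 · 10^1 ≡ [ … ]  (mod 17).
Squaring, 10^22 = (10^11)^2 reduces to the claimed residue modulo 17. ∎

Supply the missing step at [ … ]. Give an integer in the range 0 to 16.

3

Multiply the listed residues: 16 · 15 · 10 = 240 → 2400.
Reducing modulo 17: 2400 = 141·17 + 3, so 10^11 ≡ 3.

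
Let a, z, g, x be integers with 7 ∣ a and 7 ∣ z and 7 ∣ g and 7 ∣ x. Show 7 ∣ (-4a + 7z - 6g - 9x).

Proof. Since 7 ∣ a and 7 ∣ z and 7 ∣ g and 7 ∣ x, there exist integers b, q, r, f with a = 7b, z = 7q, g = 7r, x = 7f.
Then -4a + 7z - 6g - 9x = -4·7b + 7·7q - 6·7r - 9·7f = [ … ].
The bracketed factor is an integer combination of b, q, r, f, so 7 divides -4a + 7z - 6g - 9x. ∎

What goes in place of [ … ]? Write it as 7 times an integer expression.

7(-4b - 9f + 7q - 6r)

Each term has a factor of 7: -4·7b + 7·7q - 6·7r - 9·7f = 7·(-4b - 9f + 7q - 6r).
Since -4b - 9f + 7q - 6r is an integer, 7 ∣ (-4a + 7z - 6g - 9x).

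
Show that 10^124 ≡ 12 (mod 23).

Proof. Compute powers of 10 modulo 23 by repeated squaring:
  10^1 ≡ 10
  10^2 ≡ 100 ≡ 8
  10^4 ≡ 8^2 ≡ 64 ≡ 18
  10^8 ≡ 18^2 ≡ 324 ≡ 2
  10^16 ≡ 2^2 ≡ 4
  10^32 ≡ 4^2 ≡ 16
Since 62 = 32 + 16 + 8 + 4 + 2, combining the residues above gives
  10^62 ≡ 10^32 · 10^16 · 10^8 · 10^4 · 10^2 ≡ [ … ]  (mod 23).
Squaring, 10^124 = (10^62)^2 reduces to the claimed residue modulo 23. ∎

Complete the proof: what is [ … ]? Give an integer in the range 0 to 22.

9

10^32 · 10^16 · 10^8 · 10^4 · 10^2 ≡ 16 · 4 · 2 · 18 · 8 = 18432.
18432 mod 23 = 9, so 10^62 ≡ 9 (mod 23).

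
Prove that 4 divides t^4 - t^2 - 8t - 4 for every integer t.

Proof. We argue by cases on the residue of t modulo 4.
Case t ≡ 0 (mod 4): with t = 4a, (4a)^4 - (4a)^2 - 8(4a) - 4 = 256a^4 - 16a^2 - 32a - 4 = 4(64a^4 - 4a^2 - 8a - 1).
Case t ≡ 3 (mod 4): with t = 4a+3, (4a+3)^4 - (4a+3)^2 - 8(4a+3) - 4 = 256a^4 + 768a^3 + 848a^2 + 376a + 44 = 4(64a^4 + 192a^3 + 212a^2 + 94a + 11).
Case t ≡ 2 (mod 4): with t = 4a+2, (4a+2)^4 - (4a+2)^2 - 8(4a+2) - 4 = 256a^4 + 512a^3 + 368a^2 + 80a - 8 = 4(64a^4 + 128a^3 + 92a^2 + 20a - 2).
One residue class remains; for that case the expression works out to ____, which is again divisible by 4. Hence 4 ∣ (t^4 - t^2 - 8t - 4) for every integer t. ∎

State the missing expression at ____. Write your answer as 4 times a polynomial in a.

4(64a^4 + 64a^3 + 20a^2 - 6a - 3)

Only t ≡ 1 (mod 4) is unaccounted for. Put t = 4a+1:
(4a+1)^4 - (4a+1)^2 - 8(4a+1) - 4 expands to 256a^4 + 256a^3 + 80a^2 - 24a - 12,
and factoring out 4 leaves 4(64a^4 + 64a^3 + 20a^2 - 6a - 3).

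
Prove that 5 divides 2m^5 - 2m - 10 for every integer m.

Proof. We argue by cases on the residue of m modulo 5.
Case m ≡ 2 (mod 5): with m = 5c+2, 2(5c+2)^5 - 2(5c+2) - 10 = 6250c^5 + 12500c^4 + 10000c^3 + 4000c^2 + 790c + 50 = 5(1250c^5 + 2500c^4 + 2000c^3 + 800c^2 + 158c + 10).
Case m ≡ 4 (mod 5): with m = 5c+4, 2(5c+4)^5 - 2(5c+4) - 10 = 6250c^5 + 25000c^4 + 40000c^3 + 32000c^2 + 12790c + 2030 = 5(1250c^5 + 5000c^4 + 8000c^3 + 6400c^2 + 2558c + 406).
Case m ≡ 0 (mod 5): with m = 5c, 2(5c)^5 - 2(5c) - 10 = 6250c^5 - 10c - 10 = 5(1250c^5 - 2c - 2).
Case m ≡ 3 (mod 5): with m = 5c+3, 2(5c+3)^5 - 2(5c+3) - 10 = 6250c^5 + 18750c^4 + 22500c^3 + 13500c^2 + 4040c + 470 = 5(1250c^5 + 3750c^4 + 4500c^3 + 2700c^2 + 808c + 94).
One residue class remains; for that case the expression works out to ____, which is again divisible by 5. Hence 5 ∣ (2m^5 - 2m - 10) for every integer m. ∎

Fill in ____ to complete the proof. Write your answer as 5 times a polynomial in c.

5(1250c^5 + 1250c^4 + 500c^3 + 100c^2 + 8c - 2)

The residues treated are {2, 4, 0, 3}, so the missing case is m ≡ 1 (mod 5); write m = 5c+1.
Then 2(5c+1)^5 - 2(5c+1) - 10 = 6250c^5 + 6250c^4 + 2500c^3 + 500c^2 + 40c - 10 = 5(1250c^5 + 1250c^4 + 500c^3 + 100c^2 + 8c - 2).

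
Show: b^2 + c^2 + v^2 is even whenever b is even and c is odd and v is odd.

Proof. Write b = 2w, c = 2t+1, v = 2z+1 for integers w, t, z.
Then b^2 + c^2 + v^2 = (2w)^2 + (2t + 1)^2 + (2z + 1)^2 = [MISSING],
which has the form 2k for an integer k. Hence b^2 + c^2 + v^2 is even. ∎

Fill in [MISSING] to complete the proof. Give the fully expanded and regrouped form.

2(2t^2 + 2t + 2w^2 + 2z^2 + 2z + 1)

Expanding: (2w)^2 + (2t + 1)^2 + (2z + 1)^2 = 4t^2 + 4t + 4w^2 + 4z^2 + 4z + 2.
Every term is even; pulling out the factor of 2 gives 2(2t^2 + 2t + 2w^2 + 2z^2 + 2z + 1).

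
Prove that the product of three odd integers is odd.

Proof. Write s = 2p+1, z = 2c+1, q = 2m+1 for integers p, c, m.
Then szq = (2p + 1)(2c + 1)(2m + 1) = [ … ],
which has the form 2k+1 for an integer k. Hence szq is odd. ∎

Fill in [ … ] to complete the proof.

2(4cmp + 2cm + 2cp + c + 2mp + m + p) + 1

(2p + 1)(2c + 1)(2m + 1) = 8cmp + 4cm + 4cp + 2c + 4mp + 2m + 2p + 1
= 2(4cmp + 2cm + 2cp + c + 2mp + m + p) + 1.
Since 4cmp + 2cm + 2cp + c + 2mp + m + p is an integer, the product is of the form 2k+1 for an integer k.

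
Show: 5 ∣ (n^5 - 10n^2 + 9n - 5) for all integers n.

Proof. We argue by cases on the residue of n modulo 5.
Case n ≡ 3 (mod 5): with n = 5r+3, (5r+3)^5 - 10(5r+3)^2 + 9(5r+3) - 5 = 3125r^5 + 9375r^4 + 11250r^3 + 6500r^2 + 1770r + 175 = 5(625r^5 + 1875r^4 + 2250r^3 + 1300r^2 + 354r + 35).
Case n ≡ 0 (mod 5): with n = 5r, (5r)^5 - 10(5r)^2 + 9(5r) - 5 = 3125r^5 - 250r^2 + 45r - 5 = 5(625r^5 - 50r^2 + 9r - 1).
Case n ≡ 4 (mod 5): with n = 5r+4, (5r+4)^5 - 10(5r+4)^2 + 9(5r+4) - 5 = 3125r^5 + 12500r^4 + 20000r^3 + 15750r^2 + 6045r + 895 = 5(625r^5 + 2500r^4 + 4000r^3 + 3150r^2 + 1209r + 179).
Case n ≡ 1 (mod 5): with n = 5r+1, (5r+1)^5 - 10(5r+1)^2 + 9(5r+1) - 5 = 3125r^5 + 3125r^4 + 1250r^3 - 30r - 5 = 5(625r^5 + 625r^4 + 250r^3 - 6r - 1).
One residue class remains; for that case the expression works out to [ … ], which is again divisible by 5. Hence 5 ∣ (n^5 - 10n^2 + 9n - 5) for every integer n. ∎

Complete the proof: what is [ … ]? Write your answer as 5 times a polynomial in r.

Only n ≡ 2 (mod 5) is unaccounted for. Put n = 5r+2:
(5r+2)^5 - 10(5r+2)^2 + 9(5r+2) - 5 expands to 3125r^5 + 6250r^4 + 5000r^3 + 1750r^2 + 245r + 5,
and factoring out 5 leaves 5(625r^5 + 1250r^4 + 1000r^3 + 350r^2 + 49r + 1).

5(625r^5 + 1250r^4 + 1000r^3 + 350r^2 + 49r + 1)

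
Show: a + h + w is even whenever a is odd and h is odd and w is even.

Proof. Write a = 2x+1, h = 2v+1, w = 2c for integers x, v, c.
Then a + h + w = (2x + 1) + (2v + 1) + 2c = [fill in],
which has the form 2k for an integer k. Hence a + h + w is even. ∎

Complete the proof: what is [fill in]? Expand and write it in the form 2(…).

2(c + v + x + 1)

Expanding: (2x + 1) + (2v + 1) + 2c = 2c + 2v + 2x + 2.
Every term is even; pulling out the factor of 2 gives 2(c + v + x + 1).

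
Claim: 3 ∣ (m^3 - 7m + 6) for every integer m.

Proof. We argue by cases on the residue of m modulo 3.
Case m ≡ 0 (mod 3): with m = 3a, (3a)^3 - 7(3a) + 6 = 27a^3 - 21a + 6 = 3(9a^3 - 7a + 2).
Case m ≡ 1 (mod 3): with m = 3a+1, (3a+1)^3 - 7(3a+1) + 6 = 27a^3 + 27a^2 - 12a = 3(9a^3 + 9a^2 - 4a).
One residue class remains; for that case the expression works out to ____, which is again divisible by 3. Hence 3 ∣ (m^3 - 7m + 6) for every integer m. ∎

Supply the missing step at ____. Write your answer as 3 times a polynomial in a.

3(9a^3 + 18a^2 + 5a)

The residues treated are {0, 1}, so the missing case is m ≡ 2 (mod 3); write m = 3a+2.
Then (3a+2)^3 - 7(3a+2) + 6 = 27a^3 + 54a^2 + 15a = 3(9a^3 + 18a^2 + 5a).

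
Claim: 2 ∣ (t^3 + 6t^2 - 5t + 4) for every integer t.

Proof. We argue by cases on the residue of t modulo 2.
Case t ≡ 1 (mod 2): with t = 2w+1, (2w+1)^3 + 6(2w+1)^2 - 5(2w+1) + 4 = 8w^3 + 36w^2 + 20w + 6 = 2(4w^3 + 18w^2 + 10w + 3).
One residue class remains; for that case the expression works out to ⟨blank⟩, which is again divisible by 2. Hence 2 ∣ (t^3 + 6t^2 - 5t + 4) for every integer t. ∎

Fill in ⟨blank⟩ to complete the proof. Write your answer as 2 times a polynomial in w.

2(4w^3 + 12w^2 - 5w + 2)

The residues treated are {1}, so the missing case is t ≡ 0 (mod 2); write t = 2w.
Then (2w)^3 + 6(2w)^2 - 5(2w) + 4 = 8w^3 + 24w^2 - 10w + 4 = 2(4w^3 + 12w^2 - 5w + 2).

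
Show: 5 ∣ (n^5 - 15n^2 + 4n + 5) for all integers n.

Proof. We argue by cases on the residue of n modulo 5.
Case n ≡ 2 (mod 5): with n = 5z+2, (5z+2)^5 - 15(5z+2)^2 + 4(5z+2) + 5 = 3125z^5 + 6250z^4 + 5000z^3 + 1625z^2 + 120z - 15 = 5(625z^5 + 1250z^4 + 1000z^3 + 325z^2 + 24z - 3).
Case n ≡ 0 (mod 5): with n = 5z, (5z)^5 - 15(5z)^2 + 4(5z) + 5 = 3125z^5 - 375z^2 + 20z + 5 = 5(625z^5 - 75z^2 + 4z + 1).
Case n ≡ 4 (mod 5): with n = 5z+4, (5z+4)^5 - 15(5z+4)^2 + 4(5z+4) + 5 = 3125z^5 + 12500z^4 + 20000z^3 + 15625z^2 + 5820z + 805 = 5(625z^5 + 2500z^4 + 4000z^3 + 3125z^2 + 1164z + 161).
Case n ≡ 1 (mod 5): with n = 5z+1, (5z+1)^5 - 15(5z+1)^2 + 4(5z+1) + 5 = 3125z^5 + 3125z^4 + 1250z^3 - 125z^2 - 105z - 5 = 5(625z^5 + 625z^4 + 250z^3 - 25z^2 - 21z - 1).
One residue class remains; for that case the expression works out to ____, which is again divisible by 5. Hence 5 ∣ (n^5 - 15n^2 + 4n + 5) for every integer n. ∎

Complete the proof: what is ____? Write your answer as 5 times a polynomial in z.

Only n ≡ 3 (mod 5) is unaccounted for. Put n = 5z+3:
(5z+3)^5 - 15(5z+3)^2 + 4(5z+3) + 5 expands to 3125z^5 + 9375z^4 + 11250z^3 + 6375z^2 + 1595z + 125,
and factoring out 5 leaves 5(625z^5 + 1875z^4 + 2250z^3 + 1275z^2 + 319z + 25).

5(625z^5 + 1875z^4 + 2250z^3 + 1275z^2 + 319z + 25)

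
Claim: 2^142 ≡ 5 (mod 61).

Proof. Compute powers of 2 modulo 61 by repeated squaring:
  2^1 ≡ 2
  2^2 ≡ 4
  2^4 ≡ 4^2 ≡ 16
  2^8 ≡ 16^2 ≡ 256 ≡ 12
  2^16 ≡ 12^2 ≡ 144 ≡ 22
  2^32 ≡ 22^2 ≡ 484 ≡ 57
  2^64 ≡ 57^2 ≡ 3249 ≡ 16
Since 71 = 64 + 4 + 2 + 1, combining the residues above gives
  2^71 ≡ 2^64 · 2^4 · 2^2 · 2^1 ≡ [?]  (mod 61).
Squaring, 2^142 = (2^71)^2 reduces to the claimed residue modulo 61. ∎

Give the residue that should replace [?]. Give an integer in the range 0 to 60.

Multiply the listed residues: 16 · 16 · 4 · 2 = 256 → 1024 → 2048.
Reducing modulo 61: 2048 = 33·61 + 35, so 2^71 ≡ 35.

35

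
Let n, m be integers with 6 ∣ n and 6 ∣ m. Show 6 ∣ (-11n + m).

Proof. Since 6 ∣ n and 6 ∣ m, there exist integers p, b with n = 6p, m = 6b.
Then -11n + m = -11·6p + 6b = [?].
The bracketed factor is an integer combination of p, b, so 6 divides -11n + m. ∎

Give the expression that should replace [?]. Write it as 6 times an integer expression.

6(b - 11p)

Each term has a factor of 6: -11·6p + 6b = 6·(b - 11p).
Since b - 11p is an integer, 6 ∣ (-11n + m).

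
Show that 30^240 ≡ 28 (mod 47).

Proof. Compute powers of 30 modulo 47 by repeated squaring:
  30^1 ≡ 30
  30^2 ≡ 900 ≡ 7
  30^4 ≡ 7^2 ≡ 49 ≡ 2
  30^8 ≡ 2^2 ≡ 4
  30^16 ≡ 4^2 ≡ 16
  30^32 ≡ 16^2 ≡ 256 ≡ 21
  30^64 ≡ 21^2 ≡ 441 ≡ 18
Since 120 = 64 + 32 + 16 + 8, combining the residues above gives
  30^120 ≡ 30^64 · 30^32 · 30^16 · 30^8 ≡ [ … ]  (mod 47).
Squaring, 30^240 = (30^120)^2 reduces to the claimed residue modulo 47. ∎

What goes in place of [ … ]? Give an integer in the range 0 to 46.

34

Multiply the listed residues: 18 · 21 · 16 · 4 = 378 → 6048 → 24192.
Reducing modulo 47: 24192 = 514·47 + 34, so 30^120 ≡ 34.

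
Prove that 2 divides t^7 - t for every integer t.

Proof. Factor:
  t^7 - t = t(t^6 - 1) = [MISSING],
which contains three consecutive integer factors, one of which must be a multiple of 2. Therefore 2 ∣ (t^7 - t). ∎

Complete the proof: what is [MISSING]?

(t - 1)t(t + 1)(t^4 + t^2 + 1)

t^6 - 1 = (t^2 - 1)(t^4 + t^2 + 1), and t^2 - 1 = (t-1)(t+1).
So t(t^6 - 1) = (t - 1)t(t + 1)(t^4 + t^2 + 1).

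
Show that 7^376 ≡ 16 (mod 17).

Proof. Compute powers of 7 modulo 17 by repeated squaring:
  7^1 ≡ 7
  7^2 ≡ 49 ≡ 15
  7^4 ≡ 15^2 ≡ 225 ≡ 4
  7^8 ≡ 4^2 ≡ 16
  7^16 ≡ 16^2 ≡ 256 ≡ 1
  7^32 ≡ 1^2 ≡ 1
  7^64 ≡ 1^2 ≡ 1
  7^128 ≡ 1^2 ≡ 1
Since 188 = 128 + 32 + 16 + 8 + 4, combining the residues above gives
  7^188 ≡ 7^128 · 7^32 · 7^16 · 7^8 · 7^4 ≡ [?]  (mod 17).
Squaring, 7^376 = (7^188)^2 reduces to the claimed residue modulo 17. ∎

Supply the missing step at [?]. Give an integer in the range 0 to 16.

7^128 · 7^32 · 7^16 · 7^8 · 7^4 ≡ 1 · 1 · 1 · 16 · 4 = 64.
64 mod 17 = 13, so 7^188 ≡ 13 (mod 17).

13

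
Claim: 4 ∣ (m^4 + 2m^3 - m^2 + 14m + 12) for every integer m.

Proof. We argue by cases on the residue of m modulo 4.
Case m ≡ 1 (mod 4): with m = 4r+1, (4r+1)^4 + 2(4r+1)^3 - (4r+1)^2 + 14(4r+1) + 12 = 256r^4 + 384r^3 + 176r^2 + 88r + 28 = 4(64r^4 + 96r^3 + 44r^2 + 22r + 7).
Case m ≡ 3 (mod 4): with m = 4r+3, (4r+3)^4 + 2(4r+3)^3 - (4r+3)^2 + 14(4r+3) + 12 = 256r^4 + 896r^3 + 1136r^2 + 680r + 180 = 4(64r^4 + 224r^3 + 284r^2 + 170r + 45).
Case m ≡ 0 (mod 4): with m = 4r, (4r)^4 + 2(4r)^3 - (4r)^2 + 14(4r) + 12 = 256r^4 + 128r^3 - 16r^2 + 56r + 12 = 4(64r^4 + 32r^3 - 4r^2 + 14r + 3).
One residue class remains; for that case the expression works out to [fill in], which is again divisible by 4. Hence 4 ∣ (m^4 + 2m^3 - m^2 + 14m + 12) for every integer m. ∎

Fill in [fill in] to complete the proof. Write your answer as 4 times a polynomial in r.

Only m ≡ 2 (mod 4) is unaccounted for. Put m = 4r+2:
(4r+2)^4 + 2(4r+2)^3 - (4r+2)^2 + 14(4r+2) + 12 expands to 256r^4 + 640r^3 + 560r^2 + 264r + 68,
and factoring out 4 leaves 4(64r^4 + 160r^3 + 140r^2 + 66r + 17).

4(64r^4 + 160r^3 + 140r^2 + 66r + 17)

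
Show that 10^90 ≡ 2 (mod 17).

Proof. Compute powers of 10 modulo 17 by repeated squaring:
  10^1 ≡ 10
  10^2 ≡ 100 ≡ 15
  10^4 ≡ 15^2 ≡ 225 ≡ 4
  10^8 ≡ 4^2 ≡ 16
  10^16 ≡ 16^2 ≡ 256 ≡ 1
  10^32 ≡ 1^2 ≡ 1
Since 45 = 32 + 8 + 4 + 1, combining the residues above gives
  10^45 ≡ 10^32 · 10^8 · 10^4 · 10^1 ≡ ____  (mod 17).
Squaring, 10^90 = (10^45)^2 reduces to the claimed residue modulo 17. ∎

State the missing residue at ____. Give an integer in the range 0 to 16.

Multiply the listed residues: 1 · 16 · 4 · 10 = 16 → 64 → 640.
Reducing modulo 17: 640 = 37·17 + 11, so 10^45 ≡ 11.

11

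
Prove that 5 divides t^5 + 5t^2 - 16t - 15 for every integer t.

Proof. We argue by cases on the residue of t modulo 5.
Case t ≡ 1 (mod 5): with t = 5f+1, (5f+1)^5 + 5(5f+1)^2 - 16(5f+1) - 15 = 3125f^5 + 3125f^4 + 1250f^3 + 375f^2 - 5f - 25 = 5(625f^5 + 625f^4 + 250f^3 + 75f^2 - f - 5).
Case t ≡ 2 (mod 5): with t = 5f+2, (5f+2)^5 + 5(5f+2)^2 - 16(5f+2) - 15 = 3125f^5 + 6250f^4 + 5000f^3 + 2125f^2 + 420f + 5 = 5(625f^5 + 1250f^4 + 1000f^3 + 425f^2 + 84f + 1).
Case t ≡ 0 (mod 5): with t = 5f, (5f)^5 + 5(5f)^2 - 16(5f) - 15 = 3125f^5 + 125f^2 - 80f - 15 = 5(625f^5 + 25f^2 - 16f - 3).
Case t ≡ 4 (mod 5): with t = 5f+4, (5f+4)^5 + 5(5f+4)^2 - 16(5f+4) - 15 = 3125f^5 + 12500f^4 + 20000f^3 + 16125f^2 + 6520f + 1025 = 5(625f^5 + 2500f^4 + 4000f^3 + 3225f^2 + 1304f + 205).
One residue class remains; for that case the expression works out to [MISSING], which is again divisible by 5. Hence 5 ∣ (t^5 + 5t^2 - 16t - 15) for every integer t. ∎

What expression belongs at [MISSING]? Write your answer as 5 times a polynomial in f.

The residues treated are {1, 2, 0, 4}, so the missing case is t ≡ 3 (mod 5); write t = 5f+3.
Then (5f+3)^5 + 5(5f+3)^2 - 16(5f+3) - 15 = 3125f^5 + 9375f^4 + 11250f^3 + 6875f^2 + 2095f + 225 = 5(625f^5 + 1875f^4 + 2250f^3 + 1375f^2 + 419f + 45).

5(625f^5 + 1875f^4 + 2250f^3 + 1375f^2 + 419f + 45)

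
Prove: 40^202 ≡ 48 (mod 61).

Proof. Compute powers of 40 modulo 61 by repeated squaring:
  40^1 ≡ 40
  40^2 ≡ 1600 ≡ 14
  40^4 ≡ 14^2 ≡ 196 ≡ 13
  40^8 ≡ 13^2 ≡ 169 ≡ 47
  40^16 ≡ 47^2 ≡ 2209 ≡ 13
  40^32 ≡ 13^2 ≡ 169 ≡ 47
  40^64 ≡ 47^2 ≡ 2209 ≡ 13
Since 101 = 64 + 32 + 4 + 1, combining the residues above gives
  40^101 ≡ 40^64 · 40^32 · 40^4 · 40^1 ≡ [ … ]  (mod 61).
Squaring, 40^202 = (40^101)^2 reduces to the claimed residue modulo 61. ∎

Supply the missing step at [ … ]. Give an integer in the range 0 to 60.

32

40^64 · 40^32 · 40^4 · 40^1 ≡ 13 · 47 · 13 · 40 = 317720.
317720 mod 61 = 32, so 40^101 ≡ 32 (mod 61).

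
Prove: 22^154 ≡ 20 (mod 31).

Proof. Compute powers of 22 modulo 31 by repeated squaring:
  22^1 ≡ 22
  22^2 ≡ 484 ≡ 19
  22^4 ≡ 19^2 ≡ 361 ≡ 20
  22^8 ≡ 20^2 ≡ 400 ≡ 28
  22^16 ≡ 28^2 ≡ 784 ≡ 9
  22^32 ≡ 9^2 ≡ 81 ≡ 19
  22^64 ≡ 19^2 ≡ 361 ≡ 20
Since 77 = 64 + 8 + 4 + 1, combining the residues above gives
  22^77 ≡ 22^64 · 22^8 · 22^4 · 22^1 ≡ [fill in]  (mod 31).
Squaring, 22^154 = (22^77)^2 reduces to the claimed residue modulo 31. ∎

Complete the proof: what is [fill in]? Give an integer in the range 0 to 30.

Multiply the listed residues: 20 · 28 · 20 · 22 = 560 → 11200 → 246400.
Reducing modulo 31: 246400 = 7948·31 + 12, so 22^77 ≡ 12.

12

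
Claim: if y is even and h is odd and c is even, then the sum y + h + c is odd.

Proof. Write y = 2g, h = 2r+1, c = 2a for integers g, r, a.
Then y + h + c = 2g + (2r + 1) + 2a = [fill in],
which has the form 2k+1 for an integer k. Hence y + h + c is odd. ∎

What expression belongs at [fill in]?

2g + (2r + 1) + 2a = 2a + 2g + 2r + 1
= 2(a + g + r) + 1.
Since a + g + r is an integer, the sum is of the form 2k+1 for an integer k.

2(a + g + r) + 1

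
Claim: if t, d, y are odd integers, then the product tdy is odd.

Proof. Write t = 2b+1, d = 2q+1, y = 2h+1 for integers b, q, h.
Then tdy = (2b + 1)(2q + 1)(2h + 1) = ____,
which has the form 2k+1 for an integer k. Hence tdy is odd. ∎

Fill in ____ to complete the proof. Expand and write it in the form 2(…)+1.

2(4bhq + 2bh + 2bq + b + 2hq + h + q) + 1

Expanding: (2b + 1)(2q + 1)(2h + 1) = 8bhq + 4bh + 4bq + 2b + 4hq + 2h + 2q + 1.
Every term except the constant is even, so this is 2(4bhq + 2bh + 2bq + b + 2hq + h + q) + 1,
and 4bhq + 2bh + 2bq + b + 2hq + h + q ∈ ℤ gives the required form.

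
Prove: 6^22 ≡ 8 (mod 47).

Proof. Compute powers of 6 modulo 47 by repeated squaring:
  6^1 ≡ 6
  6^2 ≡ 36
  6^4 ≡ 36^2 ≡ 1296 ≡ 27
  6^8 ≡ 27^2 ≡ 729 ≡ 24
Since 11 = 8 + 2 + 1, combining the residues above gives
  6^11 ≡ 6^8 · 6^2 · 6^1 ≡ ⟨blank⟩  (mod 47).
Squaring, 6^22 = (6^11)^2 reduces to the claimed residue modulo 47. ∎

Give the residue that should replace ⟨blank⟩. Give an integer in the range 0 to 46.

14

Multiply the listed residues: 24 · 36 · 6 = 864 → 5184.
Reducing modulo 47: 5184 = 110·47 + 14, so 6^11 ≡ 14.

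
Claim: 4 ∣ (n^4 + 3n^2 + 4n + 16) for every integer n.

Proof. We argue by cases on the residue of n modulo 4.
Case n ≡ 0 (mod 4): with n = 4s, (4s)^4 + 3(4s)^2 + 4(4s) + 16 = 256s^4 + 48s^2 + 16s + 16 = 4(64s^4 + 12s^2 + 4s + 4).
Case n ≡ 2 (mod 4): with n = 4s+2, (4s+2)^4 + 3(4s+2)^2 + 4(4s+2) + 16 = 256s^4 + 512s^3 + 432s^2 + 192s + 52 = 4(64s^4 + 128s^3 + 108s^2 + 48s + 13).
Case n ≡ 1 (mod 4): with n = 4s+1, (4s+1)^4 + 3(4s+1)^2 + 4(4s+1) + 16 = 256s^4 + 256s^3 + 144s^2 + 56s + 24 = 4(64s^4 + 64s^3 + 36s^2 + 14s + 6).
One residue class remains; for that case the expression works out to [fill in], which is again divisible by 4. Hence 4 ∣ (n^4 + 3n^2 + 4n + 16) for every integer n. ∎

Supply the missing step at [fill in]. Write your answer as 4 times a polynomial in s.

4(64s^4 + 192s^3 + 228s^2 + 130s + 34)

Only n ≡ 3 (mod 4) is unaccounted for. Put n = 4s+3:
(4s+3)^4 + 3(4s+3)^2 + 4(4s+3) + 16 expands to 256s^4 + 768s^3 + 912s^2 + 520s + 136,
and factoring out 4 leaves 4(64s^4 + 192s^3 + 228s^2 + 130s + 34).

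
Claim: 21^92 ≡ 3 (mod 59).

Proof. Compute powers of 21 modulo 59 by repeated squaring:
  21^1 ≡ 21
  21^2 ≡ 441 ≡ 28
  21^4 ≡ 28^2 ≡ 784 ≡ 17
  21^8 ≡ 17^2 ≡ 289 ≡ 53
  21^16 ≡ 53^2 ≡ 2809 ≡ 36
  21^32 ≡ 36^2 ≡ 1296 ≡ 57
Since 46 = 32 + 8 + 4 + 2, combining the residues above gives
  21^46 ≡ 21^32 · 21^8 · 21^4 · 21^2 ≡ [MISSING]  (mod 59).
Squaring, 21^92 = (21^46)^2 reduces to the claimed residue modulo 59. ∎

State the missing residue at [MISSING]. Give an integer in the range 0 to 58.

21^32 · 21^8 · 21^4 · 21^2 ≡ 57 · 53 · 17 · 28 = 1437996.
1437996 mod 59 = 48, so 21^46 ≡ 48 (mod 59).

48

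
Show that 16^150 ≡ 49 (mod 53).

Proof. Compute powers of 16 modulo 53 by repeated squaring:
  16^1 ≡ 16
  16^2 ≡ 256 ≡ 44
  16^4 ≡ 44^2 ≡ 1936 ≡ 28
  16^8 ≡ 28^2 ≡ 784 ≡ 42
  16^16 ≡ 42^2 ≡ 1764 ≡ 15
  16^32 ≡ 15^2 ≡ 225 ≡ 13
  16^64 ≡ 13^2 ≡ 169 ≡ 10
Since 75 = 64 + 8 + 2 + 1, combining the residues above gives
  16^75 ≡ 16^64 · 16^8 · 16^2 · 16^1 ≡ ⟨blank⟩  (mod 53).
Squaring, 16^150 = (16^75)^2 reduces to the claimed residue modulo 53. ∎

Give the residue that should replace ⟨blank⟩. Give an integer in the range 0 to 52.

46

Multiply the listed residues: 10 · 42 · 44 · 16 = 420 → 18480 → 295680.
Reducing modulo 53: 295680 = 5578·53 + 46, so 16^75 ≡ 46.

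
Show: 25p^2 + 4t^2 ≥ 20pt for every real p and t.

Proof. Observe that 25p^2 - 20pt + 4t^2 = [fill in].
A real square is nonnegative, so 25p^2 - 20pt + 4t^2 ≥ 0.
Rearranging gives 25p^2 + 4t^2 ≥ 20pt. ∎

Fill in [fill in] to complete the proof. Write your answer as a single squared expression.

The leading and trailing coefficients are 5^2 and 2^2, and 20 = 2·5·2, so the trinomial is (5p - 2t)^2.
Hence 25p^2 - 20pt + 4t^2 ≥ 0.

(5p - 2t)^2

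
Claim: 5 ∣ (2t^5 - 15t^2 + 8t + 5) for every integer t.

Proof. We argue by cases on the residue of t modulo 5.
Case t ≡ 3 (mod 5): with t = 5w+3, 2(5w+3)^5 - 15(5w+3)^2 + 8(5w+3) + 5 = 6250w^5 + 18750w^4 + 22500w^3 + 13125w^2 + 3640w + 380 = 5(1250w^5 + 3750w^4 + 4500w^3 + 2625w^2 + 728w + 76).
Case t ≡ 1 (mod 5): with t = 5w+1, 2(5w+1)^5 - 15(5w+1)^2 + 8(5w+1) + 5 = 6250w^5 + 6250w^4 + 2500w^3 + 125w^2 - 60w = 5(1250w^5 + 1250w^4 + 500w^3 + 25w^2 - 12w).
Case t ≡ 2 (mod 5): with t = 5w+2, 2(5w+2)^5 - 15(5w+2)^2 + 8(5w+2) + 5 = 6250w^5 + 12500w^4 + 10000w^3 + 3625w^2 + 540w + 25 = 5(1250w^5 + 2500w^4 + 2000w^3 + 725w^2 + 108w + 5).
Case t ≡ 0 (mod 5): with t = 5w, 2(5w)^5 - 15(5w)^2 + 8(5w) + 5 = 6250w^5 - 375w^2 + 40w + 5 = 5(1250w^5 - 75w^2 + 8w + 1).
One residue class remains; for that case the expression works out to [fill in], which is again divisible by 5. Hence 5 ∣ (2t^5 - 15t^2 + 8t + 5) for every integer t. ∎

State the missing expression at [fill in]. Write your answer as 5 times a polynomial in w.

Only t ≡ 4 (mod 5) is unaccounted for. Put t = 5w+4:
2(5w+4)^5 - 15(5w+4)^2 + 8(5w+4) + 5 expands to 6250w^5 + 25000w^4 + 40000w^3 + 31625w^2 + 12240w + 1845,
and factoring out 5 leaves 5(1250w^5 + 5000w^4 + 8000w^3 + 6325w^2 + 2448w + 369).

5(1250w^5 + 5000w^4 + 8000w^3 + 6325w^2 + 2448w + 369)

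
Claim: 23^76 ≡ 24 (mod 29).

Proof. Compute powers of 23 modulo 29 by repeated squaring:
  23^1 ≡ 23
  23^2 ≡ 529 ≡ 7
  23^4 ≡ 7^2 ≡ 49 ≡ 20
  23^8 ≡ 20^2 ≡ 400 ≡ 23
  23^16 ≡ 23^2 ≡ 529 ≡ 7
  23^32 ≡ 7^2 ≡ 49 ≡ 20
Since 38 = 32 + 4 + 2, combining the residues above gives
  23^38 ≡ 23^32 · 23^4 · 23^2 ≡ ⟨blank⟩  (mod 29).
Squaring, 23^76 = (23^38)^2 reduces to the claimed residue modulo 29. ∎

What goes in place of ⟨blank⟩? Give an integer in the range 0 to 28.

Multiply the listed residues: 20 · 20 · 7 = 400 → 2800.
Reducing modulo 29: 2800 = 96·29 + 16, so 23^38 ≡ 16.

16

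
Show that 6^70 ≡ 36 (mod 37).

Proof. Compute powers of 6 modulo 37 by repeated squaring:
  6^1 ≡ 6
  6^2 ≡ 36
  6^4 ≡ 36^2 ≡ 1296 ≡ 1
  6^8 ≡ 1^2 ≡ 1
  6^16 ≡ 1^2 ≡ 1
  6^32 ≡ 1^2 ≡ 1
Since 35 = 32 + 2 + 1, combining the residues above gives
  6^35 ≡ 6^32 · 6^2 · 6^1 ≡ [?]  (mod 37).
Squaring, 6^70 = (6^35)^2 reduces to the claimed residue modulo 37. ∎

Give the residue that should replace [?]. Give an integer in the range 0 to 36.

6^32 · 6^2 · 6^1 ≡ 1 · 36 · 6 = 216.
216 mod 37 = 31, so 6^35 ≡ 31 (mod 37).

31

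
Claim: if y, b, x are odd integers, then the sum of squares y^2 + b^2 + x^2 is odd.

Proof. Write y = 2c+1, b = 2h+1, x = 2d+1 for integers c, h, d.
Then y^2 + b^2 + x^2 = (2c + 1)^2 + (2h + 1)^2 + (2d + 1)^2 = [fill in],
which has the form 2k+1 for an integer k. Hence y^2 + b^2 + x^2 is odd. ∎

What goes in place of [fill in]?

Expanding: (2c + 1)^2 + (2h + 1)^2 + (2d + 1)^2 = 4c^2 + 4c + 4d^2 + 4d + 4h^2 + 4h + 3.
Every term except the constant is even, so this is 2(2c^2 + 2c + 2d^2 + 2d + 2h^2 + 2h + 1) + 1,
and 2c^2 + 2c + 2d^2 + 2d + 2h^2 + 2h + 1 ∈ ℤ gives the required form.

2(2c^2 + 2c + 2d^2 + 2d + 2h^2 + 2h + 1) + 1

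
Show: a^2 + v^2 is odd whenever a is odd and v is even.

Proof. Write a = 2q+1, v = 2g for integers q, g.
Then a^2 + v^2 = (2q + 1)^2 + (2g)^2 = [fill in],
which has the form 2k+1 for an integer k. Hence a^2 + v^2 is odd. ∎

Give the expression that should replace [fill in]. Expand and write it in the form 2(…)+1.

2(2g^2 + 2q^2 + 2q) + 1

(2q + 1)^2 + (2g)^2 = 4g^2 + 4q^2 + 4q + 1
= 2(2g^2 + 2q^2 + 2q) + 1.
Since 2g^2 + 2q^2 + 2q is an integer, the sum of squares is of the form 2k+1 for an integer k.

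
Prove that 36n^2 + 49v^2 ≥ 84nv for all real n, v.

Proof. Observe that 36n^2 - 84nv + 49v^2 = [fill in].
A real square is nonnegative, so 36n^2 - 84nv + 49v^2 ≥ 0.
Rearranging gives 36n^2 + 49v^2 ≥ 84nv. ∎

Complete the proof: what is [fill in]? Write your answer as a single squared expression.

The leading and trailing coefficients are 6^2 and 7^2, and 84 = 2·6·7, so the trinomial is (6n - 7v)^2.
Hence 36n^2 - 84nv + 49v^2 ≥ 0.

(6n - 7v)^2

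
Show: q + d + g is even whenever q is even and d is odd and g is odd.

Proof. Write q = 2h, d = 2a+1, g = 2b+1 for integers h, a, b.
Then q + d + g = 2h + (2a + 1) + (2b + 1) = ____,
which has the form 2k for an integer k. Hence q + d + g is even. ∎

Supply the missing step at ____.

2(a + b + h + 1)

2h + (2a + 1) + (2b + 1) = 2a + 2b + 2h + 2
= 2(a + b + h + 1).
Since a + b + h + 1 is an integer, the sum is of the form 2k for an integer k.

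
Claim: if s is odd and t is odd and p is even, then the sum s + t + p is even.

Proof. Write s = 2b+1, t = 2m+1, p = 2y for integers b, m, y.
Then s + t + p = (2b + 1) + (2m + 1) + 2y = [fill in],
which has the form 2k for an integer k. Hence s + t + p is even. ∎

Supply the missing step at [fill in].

(2b + 1) + (2m + 1) + 2y = 2b + 2m + 2y + 2
= 2(b + m + y + 1).
Since b + m + y + 1 is an integer, the sum is of the form 2k for an integer k.

2(b + m + y + 1)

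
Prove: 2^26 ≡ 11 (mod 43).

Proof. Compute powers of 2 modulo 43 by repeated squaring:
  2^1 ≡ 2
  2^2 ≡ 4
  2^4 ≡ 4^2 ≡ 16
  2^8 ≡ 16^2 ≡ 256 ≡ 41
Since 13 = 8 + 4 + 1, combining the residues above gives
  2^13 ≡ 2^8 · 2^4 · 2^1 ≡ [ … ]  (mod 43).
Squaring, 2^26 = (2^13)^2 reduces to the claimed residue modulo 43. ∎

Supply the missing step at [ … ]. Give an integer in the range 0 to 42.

Multiply the listed residues: 41 · 16 · 2 = 656 → 1312.
Reducing modulo 43: 1312 = 30·43 + 22, so 2^13 ≡ 22.

22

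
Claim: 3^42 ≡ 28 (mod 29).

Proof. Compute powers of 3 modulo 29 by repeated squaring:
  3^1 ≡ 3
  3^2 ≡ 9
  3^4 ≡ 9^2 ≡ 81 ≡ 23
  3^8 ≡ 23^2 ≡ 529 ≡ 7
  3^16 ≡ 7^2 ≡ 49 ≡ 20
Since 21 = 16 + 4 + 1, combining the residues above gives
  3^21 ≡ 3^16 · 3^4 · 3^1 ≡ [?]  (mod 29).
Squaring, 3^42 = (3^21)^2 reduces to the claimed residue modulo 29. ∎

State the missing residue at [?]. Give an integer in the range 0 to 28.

3^16 · 3^4 · 3^1 ≡ 20 · 23 · 3 = 1380.
1380 mod 29 = 17, so 3^21 ≡ 17 (mod 29).

17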